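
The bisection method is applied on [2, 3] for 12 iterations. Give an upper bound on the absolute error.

Bisection error bound: |error| ≤ (b-a)/2^n
|error| ≤ (3 - 2)/2^12 = 1/2^12
|error| ≤ 0.0002441406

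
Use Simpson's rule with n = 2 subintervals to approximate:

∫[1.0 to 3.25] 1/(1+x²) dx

f(x) = 1/(1+x²)
a = 1.0, b = 3.25, n = 2
h = (b - a)/n = 1.125000

Simpson's rule: (h/3)[f(x₀) + 4f(x₁) + 2f(x₂) + ... + f(xₙ)]

x_0 = 1.0000, f(x_0) = 0.500000, coefficient = 1
x_1 = 2.1250, f(x_1) = 0.181303, coefficient = 4
x_2 = 3.2500, f(x_2) = 0.086486, coefficient = 1

I ≈ (1.125000/3) × 1.311699 = 0.491887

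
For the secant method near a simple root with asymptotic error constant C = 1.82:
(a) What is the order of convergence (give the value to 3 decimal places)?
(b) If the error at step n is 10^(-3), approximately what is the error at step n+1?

(a) Secant method has superlinear convergence with order φ = (1+√5)/2 ≈ 1.618.
    This means |e_{n+1}| ≈ C|e_n|^1.618.

(b) With |e_n| = 10^(-3) and C = 1.82:
    |e_{n+1}| ≈ 1.82 × (10^(-3))^1.618 = 1.82 × 10^(-4.85)

(a) ≈ 1.618 (golden ratio); (b) |e_{n+1}| ≈ 2.547e-05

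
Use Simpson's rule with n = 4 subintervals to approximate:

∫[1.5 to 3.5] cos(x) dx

f(x) = cos(x)
a = 1.5, b = 3.5, n = 4
h = (b - a)/n = 0.500000

Simpson's rule: (h/3)[f(x₀) + 4f(x₁) + 2f(x₂) + ... + f(xₙ)]

x_0 = 1.5000, f(x_0) = 0.070737, coefficient = 1
x_1 = 2.0000, f(x_1) = -0.416147, coefficient = 4
x_2 = 2.5000, f(x_2) = -0.801144, coefficient = 2
x_3 = 3.0000, f(x_3) = -0.989992, coefficient = 4
x_4 = 3.5000, f(x_4) = -0.936457, coefficient = 1

I ≈ (0.500000/3) × -8.092564 = -1.348761
Exact value: -1.348278
Error: 0.000482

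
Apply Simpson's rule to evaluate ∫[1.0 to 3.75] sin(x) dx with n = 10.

f(x) = sin(x)
a = 1.0, b = 3.75, n = 10
h = (b - a)/n = 0.275000

Simpson's rule: (h/3)[f(x₀) + 4f(x₁) + 2f(x₂) + ... + f(xₙ)]

x_0 = 1.0000, f(x_0) = 0.841471, coefficient = 1
x_1 = 1.2750, f(x_1) = 0.956570, coefficient = 4
x_2 = 1.5500, f(x_2) = 0.999784, coefficient = 2
x_3 = 1.8250, f(x_3) = 0.967864, coefficient = 4
x_4 = 2.1000, f(x_4) = 0.863209, coefficient = 2
x_5 = 2.3750, f(x_5) = 0.693685, coefficient = 4
x_6 = 2.6500, f(x_6) = 0.472031, coefficient = 2
x_7 = 2.9250, f(x_7) = 0.214903, coefficient = 4
x_8 = 3.2000, f(x_8) = -0.058374, coefficient = 2
x_9 = 3.4750, f(x_9) = -0.327265, coefficient = 4
x_10 = 3.7500, f(x_10) = -0.571561, coefficient = 1

I ≈ (0.275000/3) × 14.846240 = 1.360905
Exact value: 1.360862
Error: 0.000044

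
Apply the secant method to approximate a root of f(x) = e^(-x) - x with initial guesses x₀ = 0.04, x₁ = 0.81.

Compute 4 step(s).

f(x) = e^(-x) - x
x₀ = 0.04, x₁ = 0.81

Secant formula: x_{n+1} = x_n - f(x_n)(x_n - x_{n-1})/(f(x_n) - f(x_{n-1}))

Iteration 1:
  f(0.040000) = 0.920789
  f(0.810000) = -0.365142
  x_2 = 0.810000 - (-0.365142)×(0.810000 - 0.040000)/(-0.365142 - 0.920789)
       = 0.591357
Iteration 2:
  f(0.810000) = -0.365142
  f(0.591357) = -0.037782
  x_3 = 0.591357 - (-0.037782)×(0.591357 - 0.810000)/(-0.037782 - (-0.365142))
       = 0.566123
Iteration 3:
  f(0.591357) = -0.037782
  f(0.566123) = 0.001599
  x_4 = 0.566123 - 0.001599×(0.566123 - 0.591357)/(0.001599 - (-0.037782))
       = 0.567148
Iteration 4:
  f(0.566123) = 0.001599
  f(0.567148) = -0.000007
  x_5 = 0.567148 - (-0.000007)×(0.567148 - 0.566123)/(-0.000007 - 0.001599)
       = 0.567143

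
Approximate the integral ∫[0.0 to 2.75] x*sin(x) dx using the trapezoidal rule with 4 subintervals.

f(x) = x*sin(x)
a = 0.0, b = 2.75, n = 4
h = (b - a)/n = 0.687500

Trapezoidal rule: (h/2)[f(x₀) + 2f(x₁) + 2f(x₂) + ... + f(xₙ)]

x_0 = 0.0000, f(x_0) = 0.000000, coefficient = 1
x_1 = 0.6875, f(x_1) = 0.436292, coefficient = 2
x_2 = 1.3750, f(x_2) = 1.348728, coefficient = 2
x_3 = 2.0625, f(x_3) = 1.818155, coefficient = 2
x_4 = 2.7500, f(x_4) = 1.049568, coefficient = 1

I ≈ (0.687500/2) × 8.255919 = 2.837972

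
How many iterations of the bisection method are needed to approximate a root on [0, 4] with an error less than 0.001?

We need (b-a)/2^n ≤ 0.001
(4 - 0)/2^n ≤ 0.001
4/2^n ≤ 0.001
2^n ≥ 4000
n ≥ log₂(4000) = 11.97
n ≥ 12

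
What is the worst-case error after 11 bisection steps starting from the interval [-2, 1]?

Bisection error bound: |error| ≤ (b-a)/2^n
|error| ≤ (1 - (-2))/2^11 = 3/2^11
|error| ≤ 0.0014648438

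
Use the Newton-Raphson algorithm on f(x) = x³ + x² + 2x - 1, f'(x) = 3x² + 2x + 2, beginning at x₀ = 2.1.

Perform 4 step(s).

f(x) = x³ + x² + 2x - 1
f'(x) = 3x² + 2x + 2
x₀ = 2.1

Newton-Raphson formula: x_{n+1} = x_n - f(x_n)/f'(x_n)

Iteration 1:
  f(2.100000) = 16.871000
  f'(2.100000) = 19.430000
  x_1 = 2.100000 - 16.871000/19.430000 = 1.231704
Iteration 2:
  f(1.231704) = 4.849110
  f'(1.231704) = 9.014688
  x_2 = 1.231704 - 4.849110/9.014688 = 0.693791
Iteration 3:
  f(0.693791) = 1.202883
  f'(0.693791) = 4.831622
  x_3 = 0.693791 - 1.202883/4.831622 = 0.444831
Iteration 4:
  f(0.444831) = 0.175557
  f'(0.444831) = 3.483285
  x_4 = 0.444831 - 0.175557/3.483285 = 0.394431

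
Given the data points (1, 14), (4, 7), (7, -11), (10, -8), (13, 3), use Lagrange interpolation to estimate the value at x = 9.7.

Lagrange interpolation formula:
P(x) = Σ yᵢ × Lᵢ(x)
where Lᵢ(x) = Π_{j≠i} (x - xⱼ)/(xᵢ - xⱼ)

L_0(9.7) = (9.7 - 4)/(1 - 4) × (9.7 - 7)/(1 - 7) × (9.7 - 10)/(1 - 10) × (9.7 - 13)/(1 - 13) = 0.007838
L_1(9.7) = (9.7 - 1)/(4 - 1) × (9.7 - 7)/(4 - 7) × (9.7 - 10)/(4 - 10) × (9.7 - 13)/(4 - 13) = -0.047850
L_2(9.7) = (9.7 - 1)/(7 - 1) × (9.7 - 4)/(7 - 4) × (9.7 - 10)/(7 - 10) × (9.7 - 13)/(7 - 13) = 0.151525
L_3(9.7) = (9.7 - 1)/(10 - 1) × (9.7 - 4)/(10 - 4) × (9.7 - 7)/(10 - 7) × (9.7 - 13)/(10 - 13) = 0.909150
L_4(9.7) = (9.7 - 1)/(13 - 1) × (9.7 - 4)/(13 - 4) × (9.7 - 7)/(13 - 7) × (9.7 - 10)/(13 - 10) = -0.020663

P(9.7) = 14×L_0(9.7) + 7×L_1(9.7) + (-11)×L_2(9.7) + (-8)×L_3(9.7) + 3×L_4(9.7)
P(9.7) = -9.227188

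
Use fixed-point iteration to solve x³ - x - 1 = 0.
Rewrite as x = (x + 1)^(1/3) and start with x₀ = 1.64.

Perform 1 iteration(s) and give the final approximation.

Equation: x³ - x - 1 = 0
Fixed-point form: x = (x + 1)^(1/3)
x₀ = 1.64

x_1 = g(1.640000) = 1.382085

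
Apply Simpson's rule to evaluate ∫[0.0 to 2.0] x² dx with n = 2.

f(x) = x²
a = 0.0, b = 2.0, n = 2
h = (b - a)/n = 1.000000

Simpson's rule: (h/3)[f(x₀) + 4f(x₁) + 2f(x₂) + ... + f(xₙ)]

x_0 = 0.0000, f(x_0) = 0.000000, coefficient = 1
x_1 = 1.0000, f(x_1) = 1.000000, coefficient = 4
x_2 = 2.0000, f(x_2) = 4.000000, coefficient = 1

I ≈ (1.000000/3) × 8.000000 = 2.666667
Exact value: 2.666667
Error: 0.000000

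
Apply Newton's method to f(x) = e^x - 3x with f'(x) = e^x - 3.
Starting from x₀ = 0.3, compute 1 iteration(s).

f(x) = e^x - 3x
f'(x) = e^x - 3
x₀ = 0.3

Newton-Raphson formula: x_{n+1} = x_n - f(x_n)/f'(x_n)

Iteration 1:
  f(0.300000) = 0.449859
  f'(0.300000) = -1.650141
  x_1 = 0.300000 - 0.449859/(-1.650141) = 0.572618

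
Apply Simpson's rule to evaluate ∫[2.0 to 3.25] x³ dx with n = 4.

f(x) = x³
a = 2.0, b = 3.25, n = 4
h = (b - a)/n = 0.312500

Simpson's rule: (h/3)[f(x₀) + 4f(x₁) + 2f(x₂) + ... + f(xₙ)]

x_0 = 2.0000, f(x_0) = 8.000000, coefficient = 1
x_1 = 2.3125, f(x_1) = 12.366455, coefficient = 4
x_2 = 2.6250, f(x_2) = 18.087891, coefficient = 2
x_3 = 2.9375, f(x_3) = 25.347412, coefficient = 4
x_4 = 3.2500, f(x_4) = 34.328125, coefficient = 1

I ≈ (0.312500/3) × 229.359375 = 23.891602
Exact value: 23.891602
Error: 0.000000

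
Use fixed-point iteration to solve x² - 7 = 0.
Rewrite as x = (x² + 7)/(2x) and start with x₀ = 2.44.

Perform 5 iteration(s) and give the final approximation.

Equation: x² - 7 = 0
Fixed-point form: x = (x² + 7)/(2x)
x₀ = 2.44

x_1 = g(2.440000) = 2.654426
x_2 = g(2.654426) = 2.645765
x_3 = g(2.645765) = 2.645751
x_4 = g(2.645751) = 2.645751
x_5 = g(2.645751) = 2.645751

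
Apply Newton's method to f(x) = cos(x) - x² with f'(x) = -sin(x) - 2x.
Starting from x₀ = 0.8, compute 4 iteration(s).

f(x) = cos(x) - x²
f'(x) = -sin(x) - 2x
x₀ = 0.8

Newton-Raphson formula: x_{n+1} = x_n - f(x_n)/f'(x_n)

Iteration 1:
  f(0.800000) = 0.056707
  f'(0.800000) = -2.317356
  x_1 = 0.800000 - 0.056707/(-2.317356) = 0.824470
Iteration 2:
  f(0.824470) = -0.000806
  f'(0.824470) = -2.383129
  x_2 = 0.824470 - (-0.000806)/(-2.383129) = 0.824132
Iteration 3:
  f(0.824132) = 0.000000
  f'(0.824132) = -2.382224
  x_3 = 0.824132 - 0.000000/(-2.382224) = 0.824132
Iteration 4:
  f(0.824132) = 0.000000
  f'(0.824132) = -2.382223
  x_4 = 0.824132 - 0.000000/(-2.382223) = 0.824132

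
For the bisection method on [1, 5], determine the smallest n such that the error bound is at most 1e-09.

We need (b-a)/2^n ≤ 1e-09
(5 - 1)/2^n ≤ 1e-09
4/2^n ≤ 1e-09
2^n ≥ 4000000000
n ≥ log₂(4000000000) = 31.90
n ≥ 32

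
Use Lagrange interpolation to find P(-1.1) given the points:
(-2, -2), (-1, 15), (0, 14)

Lagrange interpolation formula:
P(x) = Σ yᵢ × Lᵢ(x)
where Lᵢ(x) = Π_{j≠i} (x - xⱼ)/(xᵢ - xⱼ)

L_0(-1.1) = (-1.1 - (-1))/(-2 - (-1)) × (-1.1 - 0)/(-2 - 0) = 0.055000
L_1(-1.1) = (-1.1 - (-2))/(-1 - (-2)) × (-1.1 - 0)/(-1 - 0) = 0.990000
L_2(-1.1) = (-1.1 - (-2))/(0 - (-2)) × (-1.1 - (-1))/(0 - (-1)) = -0.045000

P(-1.1) = (-2)×L_0(-1.1) + 15×L_1(-1.1) + 14×L_2(-1.1)
P(-1.1) = 14.110000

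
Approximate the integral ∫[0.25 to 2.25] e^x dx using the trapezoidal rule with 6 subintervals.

f(x) = e^x
a = 0.25, b = 2.25, n = 6
h = (b - a)/n = 0.333333

Trapezoidal rule: (h/2)[f(x₀) + 2f(x₁) + 2f(x₂) + ... + f(xₙ)]

x_0 = 0.2500, f(x_0) = 1.284025, coefficient = 1
x_1 = 0.5833, f(x_1) = 1.792002, coefficient = 2
x_2 = 0.9167, f(x_2) = 2.500940, coefficient = 2
x_3 = 1.2500, f(x_3) = 3.490343, coefficient = 2
x_4 = 1.5833, f(x_4) = 4.871166, coefficient = 2
x_5 = 1.9167, f(x_5) = 6.798260, coefficient = 2
x_6 = 2.2500, f(x_6) = 9.487736, coefficient = 1

I ≈ (0.333333/2) × 49.677182 = 8.279530
Exact value: 8.203710
Error: 0.075820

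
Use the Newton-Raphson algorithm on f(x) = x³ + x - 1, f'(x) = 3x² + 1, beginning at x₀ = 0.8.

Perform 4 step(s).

f(x) = x³ + x - 1
f'(x) = 3x² + 1
x₀ = 0.8

Newton-Raphson formula: x_{n+1} = x_n - f(x_n)/f'(x_n)

Iteration 1:
  f(0.800000) = 0.312000
  f'(0.800000) = 2.920000
  x_1 = 0.800000 - 0.312000/2.920000 = 0.693151
Iteration 2:
  f(0.693151) = 0.026180
  f'(0.693151) = 2.441374
  x_2 = 0.693151 - 0.026180/2.441374 = 0.682427
Iteration 3:
  f(0.682427) = 0.000238
  f'(0.682427) = 2.397120
  x_3 = 0.682427 - 0.000238/2.397120 = 0.682328
Iteration 4:
  f(0.682328) = 0.000000
  f'(0.682328) = 2.396714
  x_4 = 0.682328 - 0.000000/2.396714 = 0.682328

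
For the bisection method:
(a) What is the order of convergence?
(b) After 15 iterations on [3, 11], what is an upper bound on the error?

(a) Bisection has linear (order 1) convergence; the error is halved each step.

(b) Error bound = (b-a)/2^n = (11 - 3)/2^{15}
    = 8/2^{15}

(a) 1 (linear); (b) error ≤ 2.44e-04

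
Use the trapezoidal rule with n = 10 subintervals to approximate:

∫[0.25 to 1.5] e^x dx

f(x) = e^x
a = 0.25, b = 1.5, n = 10
h = (b - a)/n = 0.125000

Trapezoidal rule: (h/2)[f(x₀) + 2f(x₁) + 2f(x₂) + ... + f(xₙ)]

x_0 = 0.2500, f(x_0) = 1.284025, coefficient = 1
x_1 = 0.3750, f(x_1) = 1.454991, coefficient = 2
x_2 = 0.5000, f(x_2) = 1.648721, coefficient = 2
x_3 = 0.6250, f(x_3) = 1.868246, coefficient = 2
x_4 = 0.7500, f(x_4) = 2.117000, coefficient = 2
x_5 = 0.8750, f(x_5) = 2.398875, coefficient = 2
x_6 = 1.0000, f(x_6) = 2.718282, coefficient = 2
x_7 = 1.1250, f(x_7) = 3.080217, coefficient = 2
x_8 = 1.2500, f(x_8) = 3.490343, coefficient = 2
x_9 = 1.3750, f(x_9) = 3.955077, coefficient = 2
x_10 = 1.5000, f(x_10) = 4.481689, coefficient = 1

I ≈ (0.125000/2) × 51.229219 = 3.201826
Exact value: 3.197664
Error: 0.004163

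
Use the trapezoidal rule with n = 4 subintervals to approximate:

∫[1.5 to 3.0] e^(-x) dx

f(x) = e^(-x)
a = 1.5, b = 3.0, n = 4
h = (b - a)/n = 0.375000

Trapezoidal rule: (h/2)[f(x₀) + 2f(x₁) + 2f(x₂) + ... + f(xₙ)]

x_0 = 1.5000, f(x_0) = 0.223130, coefficient = 1
x_1 = 1.8750, f(x_1) = 0.153355, coefficient = 2
x_2 = 2.2500, f(x_2) = 0.105399, coefficient = 2
x_3 = 2.6250, f(x_3) = 0.072440, coefficient = 2
x_4 = 3.0000, f(x_4) = 0.049787, coefficient = 1

I ≈ (0.375000/2) × 0.935305 = 0.175370
Exact value: 0.173343
Error: 0.002027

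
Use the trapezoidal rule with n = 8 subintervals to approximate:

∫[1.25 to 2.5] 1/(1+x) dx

f(x) = 1/(1+x)
a = 1.25, b = 2.5, n = 8
h = (b - a)/n = 0.156250

Trapezoidal rule: (h/2)[f(x₀) + 2f(x₁) + 2f(x₂) + ... + f(xₙ)]

x_0 = 1.2500, f(x_0) = 0.444444, coefficient = 1
x_1 = 1.4062, f(x_1) = 0.415584, coefficient = 2
x_2 = 1.5625, f(x_2) = 0.390244, coefficient = 2
x_3 = 1.7188, f(x_3) = 0.367816, coefficient = 2
x_4 = 1.8750, f(x_4) = 0.347826, coefficient = 2
x_5 = 2.0312, f(x_5) = 0.329897, coefficient = 2
x_6 = 2.1875, f(x_6) = 0.313725, coefficient = 2
x_7 = 2.3438, f(x_7) = 0.299065, coefficient = 2
x_8 = 2.5000, f(x_8) = 0.285714, coefficient = 1

I ≈ (0.156250/2) × 5.658475 = 0.442068
Exact value: 0.441833
Error: 0.000236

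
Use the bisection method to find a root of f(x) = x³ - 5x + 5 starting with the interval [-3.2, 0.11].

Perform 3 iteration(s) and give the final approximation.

f(x) = x³ - 5x + 5
Initial interval: [-3.2, 0.11]

Iteration 1:
  c_1 = (-3.200000 + 0.110000)/2 = -1.545000
  f(c_1) = f(-1.545000) = 9.037046
  f(a) × f(c) < 0, new interval: [-3.200000, -1.545000]
Iteration 2:
  c_2 = (-3.200000 + (-1.545000))/2 = -2.372500
  f(c_2) = f(-2.372500) = 3.508276
  f(a) × f(c) < 0, new interval: [-3.200000, -2.372500]
Iteration 3:
  c_3 = (-3.200000 + (-2.372500))/2 = -2.786250
  f(c_3) = f(-2.786250) = -2.698936
  f(a) × f(c) ≥ 0, new interval: [-2.786250, -2.372500]

After 3 iteration(s), the approximation is c_3 = -2.786250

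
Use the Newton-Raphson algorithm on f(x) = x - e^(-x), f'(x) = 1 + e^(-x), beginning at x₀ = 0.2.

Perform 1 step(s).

f(x) = x - e^(-x)
f'(x) = 1 + e^(-x)
x₀ = 0.2

Newton-Raphson formula: x_{n+1} = x_n - f(x_n)/f'(x_n)

Iteration 1:
  f(0.200000) = -0.618731
  f'(0.200000) = 1.818731
  x_1 = 0.200000 - (-0.618731)/1.818731 = 0.540199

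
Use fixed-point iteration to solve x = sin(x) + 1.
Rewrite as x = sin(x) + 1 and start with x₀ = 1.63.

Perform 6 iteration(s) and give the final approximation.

Equation: x = sin(x) + 1
Fixed-point form: x = sin(x) + 1
x₀ = 1.63

x_1 = g(1.630000) = 1.998248
x_2 = g(1.998248) = 1.910025
x_3 = g(1.910025) = 1.943012
x_4 = g(1.943012) = 1.931524
x_5 = g(1.931524) = 1.935640
x_6 = g(1.935640) = 1.934179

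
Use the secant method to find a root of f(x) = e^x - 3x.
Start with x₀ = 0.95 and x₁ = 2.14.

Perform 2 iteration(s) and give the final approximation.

f(x) = e^x - 3x
x₀ = 0.95, x₁ = 2.14

Secant formula: x_{n+1} = x_n - f(x_n)(x_n - x_{n-1})/(f(x_n) - f(x_{n-1}))

Iteration 1:
  f(0.950000) = -0.264290
  f(2.140000) = 2.079438
  x_2 = 2.140000 - 2.079438×(2.140000 - 0.950000)/(2.079438 - (-0.264290))
       = 1.084190
Iteration 2:
  f(2.140000) = 2.079438
  f(1.084190) = -0.295526
  x_3 = 1.084190 - (-0.295526)×(1.084190 - 2.140000)/(-0.295526 - 2.079438)
       = 1.215569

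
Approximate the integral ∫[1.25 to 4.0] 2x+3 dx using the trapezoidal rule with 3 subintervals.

f(x) = 2x+3
a = 1.25, b = 4.0, n = 3
h = (b - a)/n = 0.916667

Trapezoidal rule: (h/2)[f(x₀) + 2f(x₁) + 2f(x₂) + ... + f(xₙ)]

x_0 = 1.2500, f(x_0) = 5.500000, coefficient = 1
x_1 = 2.1667, f(x_1) = 7.333333, coefficient = 2
x_2 = 3.0833, f(x_2) = 9.166667, coefficient = 2
x_3 = 4.0000, f(x_3) = 11.000000, coefficient = 1

I ≈ (0.916667/2) × 49.500000 = 22.687500
Exact value: 22.687500
Error: 0.000000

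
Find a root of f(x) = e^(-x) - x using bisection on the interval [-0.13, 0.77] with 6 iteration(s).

f(x) = e^(-x) - x
Initial interval: [-0.13, 0.77]

Iteration 1:
  c_1 = (-0.130000 + 0.770000)/2 = 0.320000
  f(c_1) = f(0.320000) = 0.406149
  f(a) × f(c) ≥ 0, new interval: [0.320000, 0.770000]
Iteration 2:
  c_2 = (0.320000 + 0.770000)/2 = 0.545000
  f(c_2) = f(0.545000) = 0.034842
  f(a) × f(c) ≥ 0, new interval: [0.545000, 0.770000]
Iteration 3:
  c_3 = (0.545000 + 0.770000)/2 = 0.657500
  f(c_3) = f(0.657500) = -0.139355
  f(a) × f(c) < 0, new interval: [0.545000, 0.657500]
Iteration 4:
  c_4 = (0.545000 + 0.657500)/2 = 0.601250
  f(c_4) = f(0.601250) = -0.053124
  f(a) × f(c) < 0, new interval: [0.545000, 0.601250]
Iteration 5:
  c_5 = (0.545000 + 0.601250)/2 = 0.573125
  f(c_5) = f(0.573125) = -0.009364
  f(a) × f(c) < 0, new interval: [0.545000, 0.573125]
Iteration 6:
  c_6 = (0.545000 + 0.573125)/2 = 0.559063
  f(c_6) = f(0.559063) = 0.012682
  f(a) × f(c) ≥ 0, new interval: [0.559063, 0.573125]

After 6 iteration(s), the approximation is c_6 = 0.559063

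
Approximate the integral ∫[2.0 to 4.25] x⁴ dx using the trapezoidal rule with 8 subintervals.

f(x) = x⁴
a = 2.0, b = 4.25, n = 8
h = (b - a)/n = 0.281250

Trapezoidal rule: (h/2)[f(x₀) + 2f(x₁) + 2f(x₂) + ... + f(xₙ)]

x_0 = 2.0000, f(x_0) = 16.000000, coefficient = 1
x_1 = 2.2812, f(x_1) = 27.082673, coefficient = 2
x_2 = 2.5625, f(x_2) = 43.117691, coefficient = 2
x_3 = 2.8438, f(x_3) = 65.398179, coefficient = 2
x_4 = 3.1250, f(x_4) = 95.367432, coefficient = 2
x_5 = 3.4062, f(x_5) = 134.618913, coefficient = 2
x_6 = 3.6875, f(x_6) = 184.896255, coefficient = 2
x_7 = 3.9688, f(x_7) = 248.093263, coefficient = 2
x_8 = 4.2500, f(x_8) = 326.253906, coefficient = 1

I ≈ (0.281250/2) × 1939.402718 = 272.728507
Exact value: 270.915820
Error: 1.812687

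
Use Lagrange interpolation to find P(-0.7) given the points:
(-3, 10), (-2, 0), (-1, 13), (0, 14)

Lagrange interpolation formula:
P(x) = Σ yᵢ × Lᵢ(x)
where Lᵢ(x) = Π_{j≠i} (x - xⱼ)/(xᵢ - xⱼ)

L_0(-0.7) = (-0.7 - (-2))/(-3 - (-2)) × (-0.7 - (-1))/(-3 - (-1)) × (-0.7 - 0)/(-3 - 0) = 0.045500
L_1(-0.7) = (-0.7 - (-3))/(-2 - (-3)) × (-0.7 - (-1))/(-2 - (-1)) × (-0.7 - 0)/(-2 - 0) = -0.241500
L_2(-0.7) = (-0.7 - (-3))/(-1 - (-3)) × (-0.7 - (-2))/(-1 - (-2)) × (-0.7 - 0)/(-1 - 0) = 1.046500
L_3(-0.7) = (-0.7 - (-3))/(0 - (-3)) × (-0.7 - (-2))/(0 - (-2)) × (-0.7 - (-1))/(0 - (-1)) = 0.149500

P(-0.7) = 10×L_0(-0.7) + 0×L_1(-0.7) + 13×L_2(-0.7) + 14×L_3(-0.7)
P(-0.7) = 16.152500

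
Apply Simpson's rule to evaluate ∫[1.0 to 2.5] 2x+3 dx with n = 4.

f(x) = 2x+3
a = 1.0, b = 2.5, n = 4
h = (b - a)/n = 0.375000

Simpson's rule: (h/3)[f(x₀) + 4f(x₁) + 2f(x₂) + ... + f(xₙ)]

x_0 = 1.0000, f(x_0) = 5.000000, coefficient = 1
x_1 = 1.3750, f(x_1) = 5.750000, coefficient = 4
x_2 = 1.7500, f(x_2) = 6.500000, coefficient = 2
x_3 = 2.1250, f(x_3) = 7.250000, coefficient = 4
x_4 = 2.5000, f(x_4) = 8.000000, coefficient = 1

I ≈ (0.375000/3) × 78.000000 = 9.750000
Exact value: 9.750000
Error: 0.000000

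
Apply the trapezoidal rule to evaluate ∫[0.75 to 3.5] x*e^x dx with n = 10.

f(x) = x*e^x
a = 0.75, b = 3.5, n = 10
h = (b - a)/n = 0.275000

Trapezoidal rule: (h/2)[f(x₀) + 2f(x₁) + 2f(x₂) + ... + f(xₙ)]

x_0 = 0.7500, f(x_0) = 1.587750, coefficient = 1
x_1 = 1.0250, f(x_1) = 2.856773, coefficient = 2
x_2 = 1.3000, f(x_2) = 4.770086, coefficient = 2
x_3 = 1.5750, f(x_3) = 7.608418, coefficient = 2
x_4 = 1.8500, f(x_4) = 11.765666, coefficient = 2
x_5 = 2.1250, f(x_5) = 17.792407, coefficient = 2
x_6 = 2.4000, f(x_6) = 26.455623, coefficient = 2
x_7 = 2.6750, f(x_7) = 38.820536, coefficient = 2
x_8 = 2.9500, f(x_8) = 56.362563, coefficient = 2
x_9 = 3.2250, f(x_9) = 81.120277, coefficient = 2
x_10 = 3.5000, f(x_10) = 115.904082, coefficient = 1

I ≈ (0.275000/2) × 612.596530 = 84.232023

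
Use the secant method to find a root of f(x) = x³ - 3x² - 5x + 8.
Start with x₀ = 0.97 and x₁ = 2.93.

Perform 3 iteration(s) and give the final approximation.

f(x) = x³ - 3x² - 5x + 8
x₀ = 0.97, x₁ = 2.93

Secant formula: x_{n+1} = x_n - f(x_n)(x_n - x_{n-1})/(f(x_n) - f(x_{n-1}))

Iteration 1:
  f(0.970000) = 1.239973
  f(2.930000) = -7.250943
  x_2 = 2.930000 - (-7.250943)×(2.930000 - 0.970000)/(-7.250943 - 1.239973)
       = 1.256229
Iteration 2:
  f(2.930000) = -7.250943
  f(1.256229) = -1.033010
  x_3 = 1.256229 - (-1.033010)×(1.256229 - 2.930000)/(-1.033010 - (-7.250943))
       = 0.978159
Iteration 3:
  f(1.256229) = -1.033010
  f(0.978159) = 1.174720
  x_4 = 0.978159 - 1.174720×(0.978159 - 1.256229)/(1.174720 - (-1.033010))
       = 1.126118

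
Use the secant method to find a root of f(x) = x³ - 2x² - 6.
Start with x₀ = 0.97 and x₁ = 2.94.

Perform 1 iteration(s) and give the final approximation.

f(x) = x³ - 2x² - 6
x₀ = 0.97, x₁ = 2.94

Secant formula: x_{n+1} = x_n - f(x_n)(x_n - x_{n-1})/(f(x_n) - f(x_{n-1}))

Iteration 1:
  f(0.970000) = -6.969127
  f(2.940000) = 2.124984
  x_2 = 2.940000 - 2.124984×(2.940000 - 0.970000)/(2.124984 - (-6.969127))
       = 2.479678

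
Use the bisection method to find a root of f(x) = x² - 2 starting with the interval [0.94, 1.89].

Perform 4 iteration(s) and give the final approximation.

f(x) = x² - 2
Initial interval: [0.94, 1.89]

Iteration 1:
  c_1 = (0.940000 + 1.890000)/2 = 1.415000
  f(c_1) = f(1.415000) = 0.002225
  f(a) × f(c) < 0, new interval: [0.940000, 1.415000]
Iteration 2:
  c_2 = (0.940000 + 1.415000)/2 = 1.177500
  f(c_2) = f(1.177500) = -0.613494
  f(a) × f(c) ≥ 0, new interval: [1.177500, 1.415000]
Iteration 3:
  c_3 = (1.177500 + 1.415000)/2 = 1.296250
  f(c_3) = f(1.296250) = -0.319736
  f(a) × f(c) ≥ 0, new interval: [1.296250, 1.415000]
Iteration 4:
  c_4 = (1.296250 + 1.415000)/2 = 1.355625
  f(c_4) = f(1.355625) = -0.162281
  f(a) × f(c) ≥ 0, new interval: [1.355625, 1.415000]

After 4 iteration(s), the approximation is c_4 = 1.355625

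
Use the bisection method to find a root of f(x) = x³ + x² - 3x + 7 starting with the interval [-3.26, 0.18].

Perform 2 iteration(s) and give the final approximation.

f(x) = x³ + x² - 3x + 7
Initial interval: [-3.26, 0.18]

Iteration 1:
  c_1 = (-3.260000 + 0.180000)/2 = -1.540000
  f(c_1) = f(-1.540000) = 10.339336
  f(a) × f(c) < 0, new interval: [-3.260000, -1.540000]
Iteration 2:
  c_2 = (-3.260000 + (-1.540000))/2 = -2.400000
  f(c_2) = f(-2.400000) = 6.136000
  f(a) × f(c) < 0, new interval: [-3.260000, -2.400000]

After 2 iteration(s), the approximation is c_2 = -2.400000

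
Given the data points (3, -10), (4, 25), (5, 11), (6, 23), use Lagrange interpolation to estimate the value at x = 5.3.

Lagrange interpolation formula:
P(x) = Σ yᵢ × Lᵢ(x)
where Lᵢ(x) = Π_{j≠i} (x - xⱼ)/(xᵢ - xⱼ)

L_0(5.3) = (5.3 - 4)/(3 - 4) × (5.3 - 5)/(3 - 5) × (5.3 - 6)/(3 - 6) = 0.045500
L_1(5.3) = (5.3 - 3)/(4 - 3) × (5.3 - 5)/(4 - 5) × (5.3 - 6)/(4 - 6) = -0.241500
L_2(5.3) = (5.3 - 3)/(5 - 3) × (5.3 - 4)/(5 - 4) × (5.3 - 6)/(5 - 6) = 1.046500
L_3(5.3) = (5.3 - 3)/(6 - 3) × (5.3 - 4)/(6 - 4) × (5.3 - 5)/(6 - 5) = 0.149500

P(5.3) = (-10)×L_0(5.3) + 25×L_1(5.3) + 11×L_2(5.3) + 23×L_3(5.3)
P(5.3) = 8.457500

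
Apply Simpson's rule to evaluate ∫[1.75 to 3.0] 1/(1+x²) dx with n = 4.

f(x) = 1/(1+x²)
a = 1.75, b = 3.0, n = 4
h = (b - a)/n = 0.312500

Simpson's rule: (h/3)[f(x₀) + 4f(x₁) + 2f(x₂) + ... + f(xₙ)]

x_0 = 1.7500, f(x_0) = 0.246154, coefficient = 1
x_1 = 2.0625, f(x_1) = 0.190335, coefficient = 4
x_2 = 2.3750, f(x_2) = 0.150588, coefficient = 2
x_3 = 2.6875, f(x_3) = 0.121615, coefficient = 4
x_4 = 3.0000, f(x_4) = 0.100000, coefficient = 1

I ≈ (0.312500/3) × 1.895129 = 0.197409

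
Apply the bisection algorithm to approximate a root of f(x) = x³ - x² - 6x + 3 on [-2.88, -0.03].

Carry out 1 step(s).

f(x) = x³ - x² - 6x + 3
Initial interval: [-2.88, -0.03]

Iteration 1:
  c_1 = (-2.880000 + (-0.030000))/2 = -1.455000
  f(c_1) = f(-1.455000) = 6.532704
  f(a) × f(c) < 0, new interval: [-2.880000, -1.455000]

After 1 iteration(s), the approximation is c_1 = -1.455000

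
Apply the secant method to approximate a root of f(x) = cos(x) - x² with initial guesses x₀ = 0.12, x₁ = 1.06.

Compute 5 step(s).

f(x) = cos(x) - x²
x₀ = 0.12, x₁ = 1.06

Secant formula: x_{n+1} = x_n - f(x_n)(x_n - x_{n-1})/(f(x_n) - f(x_{n-1}))

Iteration 1:
  f(0.120000) = 0.978409
  f(1.060000) = -0.634728
  x_2 = 1.060000 - (-0.634728)×(1.060000 - 0.120000)/(-0.634728 - 0.978409)
       = 0.690134
Iteration 2:
  f(1.060000) = -0.634728
  f(0.690134) = 0.294876
  x_3 = 0.690134 - 0.294876×(0.690134 - 1.060000)/(0.294876 - (-0.634728))
       = 0.807458
Iteration 3:
  f(0.690134) = 0.294876
  f(0.807458) = 0.039350
  x_4 = 0.807458 - 0.039350×(0.807458 - 0.690134)/(0.039350 - 0.294876)
       = 0.825525
Iteration 4:
  f(0.807458) = 0.039350
  f(0.825525) = -0.003320
  x_5 = 0.825525 - (-0.003320)×(0.825525 - 0.807458)/(-0.003320 - 0.039350)
       = 0.824119
Iteration 5:
  f(0.825525) = -0.003320
  f(0.824119) = 0.000031
  x_6 = 0.824119 - 0.000031×(0.824119 - 0.825525)/(0.000031 - (-0.003320))
       = 0.824132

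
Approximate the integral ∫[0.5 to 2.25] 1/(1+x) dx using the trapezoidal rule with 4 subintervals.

f(x) = 1/(1+x)
a = 0.5, b = 2.25, n = 4
h = (b - a)/n = 0.437500

Trapezoidal rule: (h/2)[f(x₀) + 2f(x₁) + 2f(x₂) + ... + f(xₙ)]

x_0 = 0.5000, f(x_0) = 0.666667, coefficient = 1
x_1 = 0.9375, f(x_1) = 0.516129, coefficient = 2
x_2 = 1.3750, f(x_2) = 0.421053, coefficient = 2
x_3 = 1.8125, f(x_3) = 0.355556, coefficient = 2
x_4 = 2.2500, f(x_4) = 0.307692, coefficient = 1

I ≈ (0.437500/2) × 3.559833 = 0.778714
Exact value: 0.773190
Error: 0.005524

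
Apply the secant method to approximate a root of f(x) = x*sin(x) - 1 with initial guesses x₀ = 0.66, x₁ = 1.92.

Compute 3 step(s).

f(x) = x*sin(x) - 1
x₀ = 0.66, x₁ = 1.92

Secant formula: x_{n+1} = x_n - f(x_n)(x_n - x_{n-1})/(f(x_n) - f(x_{n-1}))

Iteration 1:
  f(0.660000) = -0.595343
  f(1.920000) = 0.804119
  x_2 = 1.920000 - 0.804119×(1.920000 - 0.660000)/(0.804119 - (-0.595343))
       = 1.196015
Iteration 2:
  f(1.920000) = 0.804119
  f(1.196015) = 0.112996
  x_3 = 1.196015 - 0.112996×(1.196015 - 1.920000)/(0.112996 - 0.804119)
       = 1.077645
Iteration 3:
  f(1.196015) = 0.112996
  f(1.077645) = -0.050761
  x_4 = 1.077645 - (-0.050761)×(1.077645 - 1.196015)/(-0.050761 - 0.112996)
       = 1.114337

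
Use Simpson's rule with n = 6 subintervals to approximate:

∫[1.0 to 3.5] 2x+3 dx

f(x) = 2x+3
a = 1.0, b = 3.5, n = 6
h = (b - a)/n = 0.416667

Simpson's rule: (h/3)[f(x₀) + 4f(x₁) + 2f(x₂) + ... + f(xₙ)]

x_0 = 1.0000, f(x_0) = 5.000000, coefficient = 1
x_1 = 1.4167, f(x_1) = 5.833333, coefficient = 4
x_2 = 1.8333, f(x_2) = 6.666667, coefficient = 2
x_3 = 2.2500, f(x_3) = 7.500000, coefficient = 4
x_4 = 2.6667, f(x_4) = 8.333333, coefficient = 2
x_5 = 3.0833, f(x_5) = 9.166667, coefficient = 4
x_6 = 3.5000, f(x_6) = 10.000000, coefficient = 1

I ≈ (0.416667/3) × 135.000000 = 18.750000
Exact value: 18.750000
Error: 0.000000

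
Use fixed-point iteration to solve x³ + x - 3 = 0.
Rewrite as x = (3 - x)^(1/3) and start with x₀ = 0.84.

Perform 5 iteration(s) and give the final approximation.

Equation: x³ + x - 3 = 0
Fixed-point form: x = (3 - x)^(1/3)
x₀ = 0.84

x_1 = g(0.840000) = 1.292661
x_2 = g(1.292661) = 1.195198
x_3 = g(1.195198) = 1.217521
x_4 = g(1.217521) = 1.212481
x_5 = g(1.212481) = 1.213622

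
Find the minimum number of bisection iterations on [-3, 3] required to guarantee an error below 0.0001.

We need (b-a)/2^n ≤ 0.0001
(3 - (-3))/2^n ≤ 0.0001
6/2^n ≤ 0.0001
2^n ≥ 60000
n ≥ log₂(60000) = 15.87
n ≥ 16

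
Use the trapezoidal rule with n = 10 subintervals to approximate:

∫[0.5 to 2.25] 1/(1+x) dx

f(x) = 1/(1+x)
a = 0.5, b = 2.25, n = 10
h = (b - a)/n = 0.175000

Trapezoidal rule: (h/2)[f(x₀) + 2f(x₁) + 2f(x₂) + ... + f(xₙ)]

x_0 = 0.5000, f(x_0) = 0.666667, coefficient = 1
x_1 = 0.6750, f(x_1) = 0.597015, coefficient = 2
x_2 = 0.8500, f(x_2) = 0.540541, coefficient = 2
x_3 = 1.0250, f(x_3) = 0.493827, coefficient = 2
x_4 = 1.2000, f(x_4) = 0.454545, coefficient = 2
x_5 = 1.3750, f(x_5) = 0.421053, coefficient = 2
x_6 = 1.5500, f(x_6) = 0.392157, coefficient = 2
x_7 = 1.7250, f(x_7) = 0.366972, coefficient = 2
x_8 = 1.9000, f(x_8) = 0.344828, coefficient = 2
x_9 = 2.0750, f(x_9) = 0.325203, coefficient = 2
x_10 = 2.2500, f(x_10) = 0.307692, coefficient = 1

I ≈ (0.175000/2) × 8.846641 = 0.774081
Exact value: 0.773190
Error: 0.000891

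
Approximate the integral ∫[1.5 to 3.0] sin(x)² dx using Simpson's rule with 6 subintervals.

f(x) = sin(x)²
a = 1.5, b = 3.0, n = 6
h = (b - a)/n = 0.250000

Simpson's rule: (h/3)[f(x₀) + 4f(x₁) + 2f(x₂) + ... + f(xₙ)]

x_0 = 1.5000, f(x_0) = 0.994996, coefficient = 1
x_1 = 1.7500, f(x_1) = 0.968228, coefficient = 4
x_2 = 2.0000, f(x_2) = 0.826822, coefficient = 2
x_3 = 2.2500, f(x_3) = 0.605398, coefficient = 4
x_4 = 2.5000, f(x_4) = 0.358169, coefficient = 2
x_5 = 2.7500, f(x_5) = 0.145665, coefficient = 4
x_6 = 3.0000, f(x_6) = 0.019915, coefficient = 1

I ≈ (0.250000/3) × 10.262058 = 0.855171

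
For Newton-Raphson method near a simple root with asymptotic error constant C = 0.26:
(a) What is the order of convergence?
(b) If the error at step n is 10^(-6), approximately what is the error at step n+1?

(a) Newton-Raphson has quadratic (order 2) convergence near simple roots.
    This means |e_{n+1}| ≈ C|e_n|².

(b) With |e_n| = 10^(-6) and C = 0.26:
    |e_{n+1}| ≈ 0.26 × (10^(-6))² = 0.26 × 10^(-12)

(a) 2 (quadratic); (b) |e_{n+1}| ≈ 2.600e-13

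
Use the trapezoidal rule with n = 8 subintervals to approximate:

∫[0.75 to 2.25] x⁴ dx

f(x) = x⁴
a = 0.75, b = 2.25, n = 8
h = (b - a)/n = 0.187500

Trapezoidal rule: (h/2)[f(x₀) + 2f(x₁) + 2f(x₂) + ... + f(xₙ)]

x_0 = 0.7500, f(x_0) = 0.316406, coefficient = 1
x_1 = 0.9375, f(x_1) = 0.772476, coefficient = 2
x_2 = 1.1250, f(x_2) = 1.601807, coefficient = 2
x_3 = 1.3125, f(x_3) = 2.967545, coefficient = 2
x_4 = 1.5000, f(x_4) = 5.062500, coefficient = 2
x_5 = 1.6875, f(x_5) = 8.109146, coefficient = 2
x_6 = 1.8750, f(x_6) = 12.359619, coefficient = 2
x_7 = 2.0625, f(x_7) = 18.095718, coefficient = 2
x_8 = 2.2500, f(x_8) = 25.628906, coefficient = 1

I ≈ (0.187500/2) × 123.882935 = 11.614025
Exact value: 11.485547
Error: 0.128478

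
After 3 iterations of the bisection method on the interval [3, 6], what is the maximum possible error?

Bisection error bound: |error| ≤ (b-a)/2^n
|error| ≤ (6 - 3)/2^3 = 3/2^3
|error| ≤ 0.3750000000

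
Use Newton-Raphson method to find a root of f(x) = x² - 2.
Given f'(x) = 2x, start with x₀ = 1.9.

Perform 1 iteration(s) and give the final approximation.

f(x) = x² - 2
f'(x) = 2x
x₀ = 1.9

Newton-Raphson formula: x_{n+1} = x_n - f(x_n)/f'(x_n)

Iteration 1:
  f(1.900000) = 1.610000
  f'(1.900000) = 3.800000
  x_1 = 1.900000 - 1.610000/3.800000 = 1.476316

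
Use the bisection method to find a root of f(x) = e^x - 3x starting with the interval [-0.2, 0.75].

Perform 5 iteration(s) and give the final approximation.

f(x) = e^x - 3x
Initial interval: [-0.2, 0.75]

Iteration 1:
  c_1 = (-0.200000 + 0.750000)/2 = 0.275000
  f(c_1) = f(0.275000) = 0.491531
  f(a) × f(c) ≥ 0, new interval: [0.275000, 0.750000]
Iteration 2:
  c_2 = (0.275000 + 0.750000)/2 = 0.512500
  f(c_2) = f(0.512500) = 0.131960
  f(a) × f(c) ≥ 0, new interval: [0.512500, 0.750000]
Iteration 3:
  c_3 = (0.512500 + 0.750000)/2 = 0.631250
  f(c_3) = f(0.631250) = -0.013791
  f(a) × f(c) < 0, new interval: [0.512500, 0.631250]
Iteration 4:
  c_4 = (0.512500 + 0.631250)/2 = 0.571875
  f(c_4) = f(0.571875) = 0.055961
  f(a) × f(c) ≥ 0, new interval: [0.571875, 0.631250]
Iteration 5:
  c_5 = (0.571875 + 0.631250)/2 = 0.601562
  f(c_5) = f(0.601562) = 0.020281
  f(a) × f(c) ≥ 0, new interval: [0.601562, 0.631250]

After 5 iteration(s), the approximation is c_5 = 0.601562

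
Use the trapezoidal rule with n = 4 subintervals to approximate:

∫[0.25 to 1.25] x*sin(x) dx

f(x) = x*sin(x)
a = 0.25, b = 1.25, n = 4
h = (b - a)/n = 0.250000

Trapezoidal rule: (h/2)[f(x₀) + 2f(x₁) + 2f(x₂) + ... + f(xₙ)]

x_0 = 0.2500, f(x_0) = 0.061851, coefficient = 1
x_1 = 0.5000, f(x_1) = 0.239713, coefficient = 2
x_2 = 0.7500, f(x_2) = 0.511229, coefficient = 2
x_3 = 1.0000, f(x_3) = 0.841471, coefficient = 2
x_4 = 1.2500, f(x_4) = 1.186231, coefficient = 1

I ≈ (0.250000/2) × 4.432907 = 0.554113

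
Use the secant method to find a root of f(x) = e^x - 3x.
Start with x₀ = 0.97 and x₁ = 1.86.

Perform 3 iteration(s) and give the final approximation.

f(x) = e^x - 3x
x₀ = 0.97, x₁ = 1.86

Secant formula: x_{n+1} = x_n - f(x_n)(x_n - x_{n-1})/(f(x_n) - f(x_{n-1}))

Iteration 1:
  f(0.970000) = -0.272056
  f(1.860000) = 0.843737
  x_2 = 1.860000 - 0.843737×(1.860000 - 0.970000)/(0.843737 - (-0.272056))
       = 1.187002
Iteration 2:
  f(1.860000) = 0.843737
  f(1.187002) = -0.283765
  x_3 = 1.187002 - (-0.283765)×(1.187002 - 1.860000)/(-0.283765 - 0.843737)
       = 1.356379
Iteration 3:
  f(1.187002) = -0.283765
  f(1.356379) = -0.187026
  x_4 = 1.356379 - (-0.187026)×(1.356379 - 1.187002)/(-0.187026 - (-0.283765))
       = 1.683838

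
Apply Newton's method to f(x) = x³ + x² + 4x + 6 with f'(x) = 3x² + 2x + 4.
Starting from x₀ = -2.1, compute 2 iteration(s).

f(x) = x³ + x² + 4x + 6
f'(x) = 3x² + 2x + 4
x₀ = -2.1

Newton-Raphson formula: x_{n+1} = x_n - f(x_n)/f'(x_n)

Iteration 1:
  f(-2.100000) = -7.251000
  f'(-2.100000) = 13.030000
  x_1 = -2.100000 - (-7.251000)/13.030000 = -1.543515
Iteration 2:
  f(-1.543515) = -1.468951
  f'(-1.543515) = 8.060285
  x_2 = -1.543515 - (-1.468951)/8.060285 = -1.361269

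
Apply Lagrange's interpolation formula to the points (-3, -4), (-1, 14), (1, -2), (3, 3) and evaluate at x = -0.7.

Lagrange interpolation formula:
P(x) = Σ yᵢ × Lᵢ(x)
where Lᵢ(x) = Π_{j≠i} (x - xⱼ)/(xᵢ - xⱼ)

L_0(-0.7) = (-0.7 - (-1))/(-3 - (-1)) × (-0.7 - 1)/(-3 - 1) × (-0.7 - 3)/(-3 - 3) = -0.039313
L_1(-0.7) = (-0.7 - (-3))/(-1 - (-3)) × (-0.7 - 1)/(-1 - 1) × (-0.7 - 3)/(-1 - 3) = 0.904187
L_2(-0.7) = (-0.7 - (-3))/(1 - (-3)) × (-0.7 - (-1))/(1 - (-1)) × (-0.7 - 3)/(1 - 3) = 0.159563
L_3(-0.7) = (-0.7 - (-3))/(3 - (-3)) × (-0.7 - (-1))/(3 - (-1)) × (-0.7 - 1)/(3 - 1) = -0.024438

P(-0.7) = (-4)×L_0(-0.7) + 14×L_1(-0.7) + (-2)×L_2(-0.7) + 3×L_3(-0.7)
P(-0.7) = 12.423437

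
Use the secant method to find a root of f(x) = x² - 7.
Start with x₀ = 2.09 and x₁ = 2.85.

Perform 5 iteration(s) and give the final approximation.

f(x) = x² - 7
x₀ = 2.09, x₁ = 2.85

Secant formula: x_{n+1} = x_n - f(x_n)(x_n - x_{n-1})/(f(x_n) - f(x_{n-1}))

Iteration 1:
  f(2.090000) = -2.631900
  f(2.850000) = 1.122500
  x_2 = 2.850000 - 1.122500×(2.850000 - 2.090000)/(1.122500 - (-2.631900))
       = 2.622773
Iteration 2:
  f(2.850000) = 1.122500
  f(2.622773) = -0.121060
  x_3 = 2.622773 - (-0.121060)×(2.622773 - 2.850000)/(-0.121060 - 1.122500)
       = 2.644894
Iteration 3:
  f(2.622773) = -0.121060
  f(2.644894) = -0.004537
  x_4 = 2.644894 - (-0.004537)×(2.644894 - 2.622773)/(-0.004537 - (-0.121060))
       = 2.645755
Iteration 4:
  f(2.644894) = -0.004537
  f(2.645755) = 0.000020
  x_5 = 2.645755 - 0.000020×(2.645755 - 2.644894)/(0.000020 - (-0.004537))
       = 2.645751
Iteration 5:
  f(2.645755) = 0.000020
  f(2.645751) = 0.000000
  x_6 = 2.645751 - 0.000000×(2.645751 - 2.645755)/(0.000000 - 0.000020)
       = 2.645751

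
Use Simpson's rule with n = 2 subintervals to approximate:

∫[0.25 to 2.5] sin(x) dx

f(x) = sin(x)
a = 0.25, b = 2.5, n = 2
h = (b - a)/n = 1.125000

Simpson's rule: (h/3)[f(x₀) + 4f(x₁) + 2f(x₂) + ... + f(xₙ)]

x_0 = 0.2500, f(x_0) = 0.247404, coefficient = 1
x_1 = 1.3750, f(x_1) = 0.980893, coefficient = 4
x_2 = 2.5000, f(x_2) = 0.598472, coefficient = 1

I ≈ (1.125000/3) × 4.769448 = 1.788543
Exact value: 1.770056
Error: 0.018487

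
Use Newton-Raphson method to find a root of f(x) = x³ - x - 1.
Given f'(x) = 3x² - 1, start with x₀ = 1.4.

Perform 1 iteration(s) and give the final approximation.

f(x) = x³ - x - 1
f'(x) = 3x² - 1
x₀ = 1.4

Newton-Raphson formula: x_{n+1} = x_n - f(x_n)/f'(x_n)

Iteration 1:
  f(1.400000) = 0.344000
  f'(1.400000) = 4.880000
  x_1 = 1.400000 - 0.344000/4.880000 = 1.329508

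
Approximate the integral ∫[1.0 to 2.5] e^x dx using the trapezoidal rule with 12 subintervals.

f(x) = e^x
a = 1.0, b = 2.5, n = 12
h = (b - a)/n = 0.125000

Trapezoidal rule: (h/2)[f(x₀) + 2f(x₁) + 2f(x₂) + ... + f(xₙ)]

x_0 = 1.0000, f(x_0) = 2.718282, coefficient = 1
x_1 = 1.1250, f(x_1) = 3.080217, coefficient = 2
x_2 = 1.2500, f(x_2) = 3.490343, coefficient = 2
x_3 = 1.3750, f(x_3) = 3.955077, coefficient = 2
x_4 = 1.5000, f(x_4) = 4.481689, coefficient = 2
x_5 = 1.6250, f(x_5) = 5.078419, coefficient = 2
x_6 = 1.7500, f(x_6) = 5.754603, coefficient = 2
x_7 = 1.8750, f(x_7) = 6.520819, coefficient = 2
x_8 = 2.0000, f(x_8) = 7.389056, coefficient = 2
x_9 = 2.1250, f(x_9) = 8.372897, coefficient = 2
x_10 = 2.2500, f(x_10) = 9.487736, coefficient = 2
x_11 = 2.3750, f(x_11) = 10.751013, coefficient = 2
x_12 = 2.5000, f(x_12) = 12.182494, coefficient = 1

I ≈ (0.125000/2) × 151.624514 = 9.476532
Exact value: 9.464212
Error: 0.012320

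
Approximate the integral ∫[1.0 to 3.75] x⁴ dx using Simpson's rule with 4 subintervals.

f(x) = x⁴
a = 1.0, b = 3.75, n = 4
h = (b - a)/n = 0.687500

Simpson's rule: (h/3)[f(x₀) + 4f(x₁) + 2f(x₂) + ... + f(xₙ)]

x_0 = 1.0000, f(x_0) = 1.000000, coefficient = 1
x_1 = 1.6875, f(x_1) = 8.109146, coefficient = 4
x_2 = 2.3750, f(x_2) = 31.816650, coefficient = 2
x_3 = 3.0625, f(x_3) = 87.963882, coefficient = 4
x_4 = 3.7500, f(x_4) = 197.753906, coefficient = 1

I ≈ (0.687500/3) × 646.679321 = 148.197344
Exact value: 148.115430
Error: 0.081915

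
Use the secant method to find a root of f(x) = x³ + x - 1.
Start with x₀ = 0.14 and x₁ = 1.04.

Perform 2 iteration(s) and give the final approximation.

f(x) = x³ + x - 1
x₀ = 0.14, x₁ = 1.04

Secant formula: x_{n+1} = x_n - f(x_n)(x_n - x_{n-1})/(f(x_n) - f(x_{n-1}))

Iteration 1:
  f(0.140000) = -0.857256
  f(1.040000) = 1.164864
  x_2 = 1.040000 - 1.164864×(1.040000 - 0.140000)/(1.164864 - (-0.857256))
       = 0.521545
Iteration 2:
  f(1.040000) = 1.164864
  f(0.521545) = -0.336589
  x_3 = 0.521545 - (-0.336589)×(0.521545 - 1.040000)/(-0.336589 - 1.164864)
       = 0.637770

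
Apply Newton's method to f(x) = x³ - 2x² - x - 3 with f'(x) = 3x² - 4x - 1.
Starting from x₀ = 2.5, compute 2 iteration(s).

f(x) = x³ - 2x² - x - 3
f'(x) = 3x² - 4x - 1
x₀ = 2.5

Newton-Raphson formula: x_{n+1} = x_n - f(x_n)/f'(x_n)

Iteration 1:
  f(2.500000) = -2.375000
  f'(2.500000) = 7.750000
  x_1 = 2.500000 - (-2.375000)/7.750000 = 2.806452
Iteration 2:
  f(2.806452) = 0.545299
  f'(2.806452) = 11.402706
  x_2 = 2.806452 - 0.545299/11.402706 = 2.758630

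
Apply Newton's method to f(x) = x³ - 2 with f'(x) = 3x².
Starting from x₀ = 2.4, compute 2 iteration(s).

f(x) = x³ - 2
f'(x) = 3x²
x₀ = 2.4

Newton-Raphson formula: x_{n+1} = x_n - f(x_n)/f'(x_n)

Iteration 1:
  f(2.400000) = 11.824000
  f'(2.400000) = 17.280000
  x_1 = 2.400000 - 11.824000/17.280000 = 1.715741
Iteration 2:
  f(1.715741) = 3.050740
  f'(1.715741) = 8.831299
  x_2 = 1.715741 - 3.050740/8.831299 = 1.370294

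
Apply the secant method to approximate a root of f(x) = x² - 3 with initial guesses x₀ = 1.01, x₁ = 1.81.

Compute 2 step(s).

f(x) = x² - 3
x₀ = 1.01, x₁ = 1.81

Secant formula: x_{n+1} = x_n - f(x_n)(x_n - x_{n-1})/(f(x_n) - f(x_{n-1}))

Iteration 1:
  f(1.010000) = -1.979900
  f(1.810000) = 0.276100
  x_2 = 1.810000 - 0.276100×(1.810000 - 1.010000)/(0.276100 - (-1.979900))
       = 1.712092
Iteration 2:
  f(1.810000) = 0.276100
  f(1.712092) = -0.068740
  x_3 = 1.712092 - (-0.068740)×(1.712092 - 1.810000)/(-0.068740 - 0.276100)
       = 1.731609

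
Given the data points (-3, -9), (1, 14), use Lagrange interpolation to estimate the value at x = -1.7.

Lagrange interpolation formula:
P(x) = Σ yᵢ × Lᵢ(x)
where Lᵢ(x) = Π_{j≠i} (x - xⱼ)/(xᵢ - xⱼ)

L_0(-1.7) = (-1.7 - 1)/(-3 - 1) = 0.675000
L_1(-1.7) = (-1.7 - (-3))/(1 - (-3)) = 0.325000

P(-1.7) = (-9)×L_0(-1.7) + 14×L_1(-1.7)
P(-1.7) = -1.525000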